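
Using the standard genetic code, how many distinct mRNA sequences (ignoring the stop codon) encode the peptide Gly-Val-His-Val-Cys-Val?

Gly: 4 codons.
Val: 4 codons.
His: 2 codons.
Val: 4 codons.
Cys: 2 codons.
Val: 4 codons.
4 × 4 × 2 × 4 × 2 × 4 = 1024.

1024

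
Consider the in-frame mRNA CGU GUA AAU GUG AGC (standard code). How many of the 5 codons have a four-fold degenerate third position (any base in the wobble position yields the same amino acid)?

3

Codon 1 CGU (Arg): third position 4-fold.
Codon 2 GUA (Val): third position 4-fold.
Codon 3 AAU (Asn): third position 2-fold.
Codon 4 GUG (Val): third position 4-fold.
Codon 5 AGC (Ser): third position 2-fold.
Four-fold degenerate third positions: 3.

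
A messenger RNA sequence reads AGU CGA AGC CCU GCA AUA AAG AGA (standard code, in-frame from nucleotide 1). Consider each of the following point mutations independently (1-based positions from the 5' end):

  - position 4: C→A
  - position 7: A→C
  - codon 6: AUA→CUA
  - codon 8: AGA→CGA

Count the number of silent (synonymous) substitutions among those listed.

2

Codon 2: CGA (Arg) → AGA (Arg) — synonymous.
Codon 3: AGC (Ser) → CGC (Arg) — missense.
Codon 6: AUA (Ile) → CUA (Leu) — missense.
Codon 8: AGA (Arg) → CGA (Arg) — synonymous.
Synonymous: 2 of 4.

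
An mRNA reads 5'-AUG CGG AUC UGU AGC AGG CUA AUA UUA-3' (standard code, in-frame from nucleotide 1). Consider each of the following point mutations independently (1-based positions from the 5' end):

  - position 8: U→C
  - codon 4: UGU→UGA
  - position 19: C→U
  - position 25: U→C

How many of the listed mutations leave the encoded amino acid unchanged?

Codon 3: AUC (Ile) → ACC (Thr) — missense.
Codon 4: UGU (Cys) → UGA (Stop) — nonsense.
Codon 7: CUA (Leu) → UUA (Leu) — synonymous.
Codon 9: UUA (Leu) → CUA (Leu) — synonymous.
Synonymous: 2 of 4.

2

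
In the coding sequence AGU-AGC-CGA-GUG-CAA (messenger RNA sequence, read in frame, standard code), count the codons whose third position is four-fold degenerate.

2

Codon 1 AGU (Ser): third position 2-fold.
Codon 2 AGC (Ser): third position 2-fold.
Codon 3 CGA (Arg): third position 4-fold.
Codon 4 GUG (Val): third position 4-fold.
Codon 5 CAA (Gln): third position 2-fold.
Four-fold degenerate third positions: 2.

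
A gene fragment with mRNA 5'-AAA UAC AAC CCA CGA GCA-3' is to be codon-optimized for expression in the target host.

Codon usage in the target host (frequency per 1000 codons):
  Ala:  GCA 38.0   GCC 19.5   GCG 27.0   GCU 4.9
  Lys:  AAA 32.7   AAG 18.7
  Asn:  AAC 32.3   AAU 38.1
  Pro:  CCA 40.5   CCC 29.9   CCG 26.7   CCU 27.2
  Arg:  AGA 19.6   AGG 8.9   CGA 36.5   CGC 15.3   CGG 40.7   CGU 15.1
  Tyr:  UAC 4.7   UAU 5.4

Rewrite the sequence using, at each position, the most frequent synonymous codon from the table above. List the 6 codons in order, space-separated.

AAA UAU AAU CCA CGG GCA

Codon 1 (Lys): best is AAA at 32.7.
Codon 2 (Tyr): best is UAU at 5.4.
Codon 3 (Asn): best is AAU at 38.1.
Codon 4 (Pro): best is CCA at 40.5.
Codon 5 (Arg): best is CGG at 40.7.
Codon 6 (Ala): best is GCA at 38.0.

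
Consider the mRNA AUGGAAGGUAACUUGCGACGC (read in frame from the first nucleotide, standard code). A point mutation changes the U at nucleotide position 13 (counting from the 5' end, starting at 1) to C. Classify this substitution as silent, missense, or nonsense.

Position 13 falls in codon 5: UUG → Leu.
After the substitution the codon is CUG → Leu.
Both encode Leu, so the change is synonymous.

silent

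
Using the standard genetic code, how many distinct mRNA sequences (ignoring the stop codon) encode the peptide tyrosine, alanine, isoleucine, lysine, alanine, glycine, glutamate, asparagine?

Tyr: 2 codons.
Ala: 4 codons.
Ile: 3 codons.
Lys: 2 codons.
Ala: 4 codons.
Gly: 4 codons.
Glu: 2 codons.
Asn: 2 codons.
2 × 4 × 3 × 2 × 4 × 4 × 2 × 2 = 3072.

3072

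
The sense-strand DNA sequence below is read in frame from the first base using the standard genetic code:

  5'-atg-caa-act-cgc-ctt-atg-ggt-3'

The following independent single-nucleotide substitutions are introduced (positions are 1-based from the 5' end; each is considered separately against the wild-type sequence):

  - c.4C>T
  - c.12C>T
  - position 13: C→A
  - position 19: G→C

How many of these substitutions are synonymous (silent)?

Codon 2: CAA (Gln) → TAA (Stop) — nonsense.
Codon 4: CGC (Arg) → CGT (Arg) — synonymous.
Codon 5: CTT (Leu) → ATT (Ile) — missense.
Codon 7: GGT (Gly) → CGT (Arg) — missense.
Synonymous: 1 of 4.

1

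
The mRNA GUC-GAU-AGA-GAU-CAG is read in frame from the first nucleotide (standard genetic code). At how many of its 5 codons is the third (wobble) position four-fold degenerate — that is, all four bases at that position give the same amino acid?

Codon 1 GUC (Val): third position 4-fold.
Codon 2 GAU (Asp): third position 2-fold.
Codon 3 AGA (Arg): third position 2-fold.
Codon 4 GAU (Asp): third position 2-fold.
Codon 5 CAG (Gln): third position 2-fold.
Four-fold degenerate third positions: 1.

1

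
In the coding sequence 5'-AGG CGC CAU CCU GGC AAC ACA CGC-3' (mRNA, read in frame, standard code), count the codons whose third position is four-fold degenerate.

5

Codon 1 AGG (Arg): third position 2-fold.
Codon 2 CGC (Arg): third position 4-fold.
Codon 3 CAU (His): third position 2-fold.
Codon 4 CCU (Pro): third position 4-fold.
Codon 5 GGC (Gly): third position 4-fold.
Codon 6 AAC (Asn): third position 2-fold.
Codon 7 ACA (Thr): third position 4-fold.
Codon 8 CGC (Arg): third position 4-fold.
Four-fold degenerate third positions: 5.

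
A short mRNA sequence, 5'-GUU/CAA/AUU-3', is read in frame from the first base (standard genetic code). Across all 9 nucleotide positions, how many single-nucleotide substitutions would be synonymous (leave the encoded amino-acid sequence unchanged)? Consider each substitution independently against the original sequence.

6

Codon 1 (GUU, Val): 3 synonymous substitutions.
Codon 2 (CAA, Gln): 1 synonymous substitution.
Codon 3 (AUU, Ile): 2 synonymous substitutions.
Total: 3 + 1 + 2 = 6.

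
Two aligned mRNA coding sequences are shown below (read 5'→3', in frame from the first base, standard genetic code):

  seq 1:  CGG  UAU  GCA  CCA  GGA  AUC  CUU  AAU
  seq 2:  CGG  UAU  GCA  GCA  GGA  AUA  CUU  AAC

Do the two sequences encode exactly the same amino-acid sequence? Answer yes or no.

no

Codon 1: CGG Arg / CGG Arg — identical.
Codon 2: UAU Tyr / UAU Tyr — identical.
Codon 3: GCA Ala / GCA Ala — identical.
Codon 4: CCA Pro / GCA Ala — nonsynonymous.
Codon 5: GGA Gly / GGA Gly — identical.
Codon 6: AUC Ile / AUA Ile — synonymous.
Codon 7: CUU Leu / CUU Leu — identical.
Codon 8: AAU Asn / AAC Asn — synonymous.
Nonsynonymous differences: 1 → different protein.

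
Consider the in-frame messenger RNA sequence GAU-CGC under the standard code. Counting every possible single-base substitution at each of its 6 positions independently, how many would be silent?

Codon 1 (GAU, Asp): 1 synonymous substitution.
Codon 2 (CGC, Arg): 3 synonymous substitutions.
Total: 1 + 3 = 4.

4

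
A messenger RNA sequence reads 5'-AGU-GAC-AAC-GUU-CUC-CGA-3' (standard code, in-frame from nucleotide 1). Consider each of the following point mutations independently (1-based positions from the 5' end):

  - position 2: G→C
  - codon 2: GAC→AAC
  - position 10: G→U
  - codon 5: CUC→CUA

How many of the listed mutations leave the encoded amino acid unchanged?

Codon 1: AGU (Ser) → ACU (Thr) — missense.
Codon 2: GAC (Asp) → AAC (Asn) — missense.
Codon 4: GUU (Val) → UUU (Phe) — missense.
Codon 5: CUC (Leu) → CUA (Leu) — synonymous.
Synonymous: 1 of 4.

1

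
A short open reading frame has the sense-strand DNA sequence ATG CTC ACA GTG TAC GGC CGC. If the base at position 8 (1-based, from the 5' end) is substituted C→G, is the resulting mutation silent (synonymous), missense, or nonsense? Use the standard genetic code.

Position 8 falls in codon 3: ACA → Thr.
After the substitution the codon is AGA → Arg.
Thr ≠ Arg, so this is a missense mutation.

missense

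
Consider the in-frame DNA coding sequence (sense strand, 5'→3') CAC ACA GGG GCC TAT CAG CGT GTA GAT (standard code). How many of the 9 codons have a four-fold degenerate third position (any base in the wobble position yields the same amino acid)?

5

Codon 1 CAC (His): third position 2-fold.
Codon 2 ACA (Thr): third position 4-fold.
Codon 3 GGG (Gly): third position 4-fold.
Codon 4 GCC (Ala): third position 4-fold.
Codon 5 TAT (Tyr): third position 2-fold.
Codon 6 CAG (Gln): third position 2-fold.
Codon 7 CGT (Arg): third position 4-fold.
Codon 8 GTA (Val): third position 4-fold.
Codon 9 GAT (Asp): third position 2-fold.
Four-fold degenerate third positions: 5.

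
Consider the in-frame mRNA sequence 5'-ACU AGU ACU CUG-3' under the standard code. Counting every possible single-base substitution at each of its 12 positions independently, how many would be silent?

Codon 1 (ACU, Thr): 3 synonymous substitutions.
Codon 2 (AGU, Ser): 1 synonymous substitution.
Codon 3 (ACU, Thr): 3 synonymous substitutions.
Codon 4 (CUG, Leu): 4 synonymous substitutions.
Total: 3 + 1 + 3 + 4 = 11.

11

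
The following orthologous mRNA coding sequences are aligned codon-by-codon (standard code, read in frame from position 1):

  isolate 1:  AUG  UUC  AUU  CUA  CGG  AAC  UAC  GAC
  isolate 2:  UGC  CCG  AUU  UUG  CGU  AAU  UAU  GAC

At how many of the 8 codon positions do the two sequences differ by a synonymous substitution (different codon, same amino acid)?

4

Codon 1: AUG Met / UGC Cys — nonsynonymous.
Codon 2: UUC Phe / CCG Pro — nonsynonymous.
Codon 3: AUU Ile / AUU Ile — identical.
Codon 4: CUA Leu / UUG Leu — synonymous.
Codon 5: CGG Arg / CGU Arg — synonymous.
Codon 6: AAC Asn / AAU Asn — synonymous.
Codon 7: UAC Tyr / UAU Tyr — synonymous.
Codon 8: GAC Asp / GAC Asp — identical.
Synonymous differences: 4.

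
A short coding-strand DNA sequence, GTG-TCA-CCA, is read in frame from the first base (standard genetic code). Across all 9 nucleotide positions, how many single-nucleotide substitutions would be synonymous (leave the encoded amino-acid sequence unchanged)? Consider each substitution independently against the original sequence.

Codon 1 (GTG, Val): 3 synonymous substitutions.
Codon 2 (TCA, Ser): 3 synonymous substitutions.
Codon 3 (CCA, Pro): 3 synonymous substitutions.
Total: 3 + 3 + 3 = 9.

9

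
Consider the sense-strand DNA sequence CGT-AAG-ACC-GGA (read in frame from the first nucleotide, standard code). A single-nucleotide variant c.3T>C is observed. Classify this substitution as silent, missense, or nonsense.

Position 3 falls in codon 1: CGT → Arg.
After the substitution the codon is CGC → Arg.
Both encode Arg, so the change is synonymous.

silent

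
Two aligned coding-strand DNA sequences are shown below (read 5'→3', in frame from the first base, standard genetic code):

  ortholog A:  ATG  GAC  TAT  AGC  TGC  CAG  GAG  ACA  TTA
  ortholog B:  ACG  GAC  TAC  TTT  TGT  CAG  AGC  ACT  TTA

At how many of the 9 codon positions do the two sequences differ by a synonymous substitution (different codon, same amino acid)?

Codon 1: ATG Met / ACG Thr — nonsynonymous.
Codon 2: GAC Asp / GAC Asp — identical.
Codon 3: TAT Tyr / TAC Tyr — synonymous.
Codon 4: AGC Ser / TTT Phe — nonsynonymous.
Codon 5: TGC Cys / TGT Cys — synonymous.
Codon 6: CAG Gln / CAG Gln — identical.
Codon 7: GAG Glu / AGC Ser — nonsynonymous.
Codon 8: ACA Thr / ACT Thr — synonymous.
Codon 9: TTA Leu / TTA Leu — identical.
Synonymous differences: 3.

3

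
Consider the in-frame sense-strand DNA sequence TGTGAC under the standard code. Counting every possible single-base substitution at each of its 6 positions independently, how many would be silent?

Codon 1 (TGT, Cys): 1 synonymous substitution.
Codon 2 (GAC, Asp): 1 synonymous substitution.
Total: 1 + 1 = 2.

2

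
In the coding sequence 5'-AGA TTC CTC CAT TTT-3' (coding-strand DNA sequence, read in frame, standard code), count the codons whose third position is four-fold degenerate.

Codon 1 AGA (Arg): third position 2-fold.
Codon 2 TTC (Phe): third position 2-fold.
Codon 3 CTC (Leu): third position 4-fold.
Codon 4 CAT (His): third position 2-fold.
Codon 5 TTT (Phe): third position 2-fold.
Four-fold degenerate third positions: 1.

1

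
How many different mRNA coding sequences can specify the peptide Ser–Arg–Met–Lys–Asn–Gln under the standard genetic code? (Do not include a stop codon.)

288

Ser: 6 codons.
Arg: 6 codons.
Met: 1 codon.
Lys: 2 codons.
Asn: 2 codons.
Gln: 2 codons.
6 × 6 × 1 × 2 × 2 × 2 = 288.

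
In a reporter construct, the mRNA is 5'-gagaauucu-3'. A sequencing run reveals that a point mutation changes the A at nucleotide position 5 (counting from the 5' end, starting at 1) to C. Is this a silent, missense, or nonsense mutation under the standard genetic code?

missense

Position 5 falls in codon 2: AAU → Asn.
After the substitution the codon is ACU → Thr.
Asn ≠ Thr, so this is a missense mutation.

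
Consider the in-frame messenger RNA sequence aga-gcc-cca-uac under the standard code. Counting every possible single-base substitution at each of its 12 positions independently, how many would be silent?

9

Codon 1 (AGA, Arg): 2 synonymous substitutions.
Codon 2 (GCC, Ala): 3 synonymous substitutions.
Codon 3 (CCA, Pro): 3 synonymous substitutions.
Codon 4 (UAC, Tyr): 1 synonymous substitution.
Total: 2 + 3 + 3 + 1 = 9.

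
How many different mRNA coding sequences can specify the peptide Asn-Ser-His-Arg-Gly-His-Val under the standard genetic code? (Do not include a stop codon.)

Asn: 2 codons.
Ser: 6 codons.
His: 2 codons.
Arg: 6 codons.
Gly: 4 codons.
His: 2 codons.
Val: 4 codons.
2 × 6 × 2 × 6 × 4 × 2 × 4 = 4608.

4608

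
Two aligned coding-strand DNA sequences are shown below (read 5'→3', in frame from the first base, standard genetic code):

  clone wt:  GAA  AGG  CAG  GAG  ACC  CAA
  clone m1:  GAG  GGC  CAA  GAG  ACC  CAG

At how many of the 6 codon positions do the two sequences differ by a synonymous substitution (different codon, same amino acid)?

3

Codon 1: GAA Glu / GAG Glu — synonymous.
Codon 2: AGG Arg / GGC Gly — nonsynonymous.
Codon 3: CAG Gln / CAA Gln — synonymous.
Codon 4: GAG Glu / GAG Glu — identical.
Codon 5: ACC Thr / ACC Thr — identical.
Codon 6: CAA Gln / CAG Gln — synonymous.
Synonymous differences: 3.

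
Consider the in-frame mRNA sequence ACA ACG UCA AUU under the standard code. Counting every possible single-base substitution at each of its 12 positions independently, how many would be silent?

Codon 1 (ACA, Thr): 3 synonymous substitutions.
Codon 2 (ACG, Thr): 3 synonymous substitutions.
Codon 3 (UCA, Ser): 3 synonymous substitutions.
Codon 4 (AUU, Ile): 2 synonymous substitutions.
Total: 3 + 3 + 3 + 2 = 11.

11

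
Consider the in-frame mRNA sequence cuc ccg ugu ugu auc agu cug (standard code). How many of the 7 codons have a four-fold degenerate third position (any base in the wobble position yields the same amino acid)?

3

Codon 1 CUC (Leu): third position 4-fold.
Codon 2 CCG (Pro): third position 4-fold.
Codon 3 UGU (Cys): third position 2-fold.
Codon 4 UGU (Cys): third position 2-fold.
Codon 5 AUC (Ile): third position 3-fold.
Codon 6 AGU (Ser): third position 2-fold.
Codon 7 CUG (Leu): third position 4-fold.
Four-fold degenerate third positions: 3.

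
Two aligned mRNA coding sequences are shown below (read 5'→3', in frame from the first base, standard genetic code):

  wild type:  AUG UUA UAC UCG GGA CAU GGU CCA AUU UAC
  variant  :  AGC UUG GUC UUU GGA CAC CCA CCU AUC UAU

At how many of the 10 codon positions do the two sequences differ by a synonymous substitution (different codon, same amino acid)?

5

Codon 1: AUG Met / AGC Ser — nonsynonymous.
Codon 2: UUA Leu / UUG Leu — synonymous.
Codon 3: UAC Tyr / GUC Val — nonsynonymous.
Codon 4: UCG Ser / UUU Phe — nonsynonymous.
Codon 5: GGA Gly / GGA Gly — identical.
Codon 6: CAU His / CAC His — synonymous.
Codon 7: GGU Gly / CCA Pro — nonsynonymous.
Codon 8: CCA Pro / CCU Pro — synonymous.
Codon 9: AUU Ile / AUC Ile — synonymous.
Codon 10: UAC Tyr / UAU Tyr — synonymous.
Synonymous differences: 5.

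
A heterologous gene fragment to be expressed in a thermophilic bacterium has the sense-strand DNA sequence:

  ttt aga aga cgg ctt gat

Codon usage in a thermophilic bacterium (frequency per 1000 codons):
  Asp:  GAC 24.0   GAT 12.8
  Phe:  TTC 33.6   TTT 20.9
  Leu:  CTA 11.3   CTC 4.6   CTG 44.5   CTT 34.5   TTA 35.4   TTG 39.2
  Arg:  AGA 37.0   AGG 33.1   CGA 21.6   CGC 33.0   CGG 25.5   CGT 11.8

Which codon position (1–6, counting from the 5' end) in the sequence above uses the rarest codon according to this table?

6

Codon 1 TTT (Phe): 20.9 per 1000.
Codon 2 AGA (Arg): 37.0 per 1000.
Codon 3 AGA (Arg): 37.0 per 1000.
Codon 4 CGG (Arg): 25.5 per 1000.
Codon 5 CTT (Leu): 34.5 per 1000.
Codon 6 GAT (Asp): 12.8 per 1000.
Lowest frequency is 12.8 at codon 6.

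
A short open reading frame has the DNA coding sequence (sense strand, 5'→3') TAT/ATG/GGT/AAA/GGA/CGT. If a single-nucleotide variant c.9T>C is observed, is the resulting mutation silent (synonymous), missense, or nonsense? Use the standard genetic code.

silent

Position 9 falls in codon 3: GGT → Gly.
After the substitution the codon is GGC → Gly.
Both encode Gly, so the change is synonymous.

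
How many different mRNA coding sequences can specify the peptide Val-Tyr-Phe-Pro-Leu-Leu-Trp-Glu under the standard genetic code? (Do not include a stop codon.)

Val: 4 codons.
Tyr: 2 codons.
Phe: 2 codons.
Pro: 4 codons.
Leu: 6 codons.
Leu: 6 codons.
Trp: 1 codon.
Glu: 2 codons.
4 × 2 × 2 × 4 × 6 × 6 × 1 × 2 = 4608.

4608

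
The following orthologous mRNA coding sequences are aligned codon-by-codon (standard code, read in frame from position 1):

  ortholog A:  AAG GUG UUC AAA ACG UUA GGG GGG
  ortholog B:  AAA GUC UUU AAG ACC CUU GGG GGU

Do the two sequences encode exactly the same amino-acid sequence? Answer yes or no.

Codon 1: AAG Lys / AAA Lys — synonymous.
Codon 2: GUG Val / GUC Val — synonymous.
Codon 3: UUC Phe / UUU Phe — synonymous.
Codon 4: AAA Lys / AAG Lys — synonymous.
Codon 5: ACG Thr / ACC Thr — synonymous.
Codon 6: UUA Leu / CUU Leu — synonymous.
Codon 7: GGG Gly / GGG Gly — identical.
Codon 8: GGG Gly / GGU Gly — synonymous.
Nonsynonymous differences: 0 → same protein.

yes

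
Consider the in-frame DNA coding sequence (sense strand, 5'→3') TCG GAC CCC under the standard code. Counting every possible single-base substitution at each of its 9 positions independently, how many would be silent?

Codon 1 (TCG, Ser): 3 synonymous substitutions.
Codon 2 (GAC, Asp): 1 synonymous substitution.
Codon 3 (CCC, Pro): 3 synonymous substitutions.
Total: 3 + 1 + 3 = 7.

7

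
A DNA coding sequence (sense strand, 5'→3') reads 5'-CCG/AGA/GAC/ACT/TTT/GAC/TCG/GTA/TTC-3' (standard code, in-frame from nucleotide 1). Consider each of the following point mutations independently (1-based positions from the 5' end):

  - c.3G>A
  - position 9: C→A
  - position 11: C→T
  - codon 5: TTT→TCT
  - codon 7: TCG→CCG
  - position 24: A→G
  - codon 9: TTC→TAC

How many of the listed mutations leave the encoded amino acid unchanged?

2

Codon 1: CCG (Pro) → CCA (Pro) — synonymous.
Codon 3: GAC (Asp) → GAA (Glu) — missense.
Codon 4: ACT (Thr) → ATT (Ile) — missense.
Codon 5: TTT (Phe) → TCT (Ser) — missense.
Codon 7: TCG (Ser) → CCG (Pro) — missense.
Codon 8: GTA (Val) → GTG (Val) — synonymous.
Codon 9: TTC (Phe) → TAC (Tyr) — missense.
Synonymous: 2 of 7.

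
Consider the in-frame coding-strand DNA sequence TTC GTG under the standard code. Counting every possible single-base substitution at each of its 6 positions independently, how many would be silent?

Codon 1 (TTC, Phe): 1 synonymous substitution.
Codon 2 (GTG, Val): 3 synonymous substitutions.
Total: 1 + 3 = 4.

4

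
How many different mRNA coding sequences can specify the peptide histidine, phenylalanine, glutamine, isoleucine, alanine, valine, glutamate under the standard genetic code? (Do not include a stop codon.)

His: 2 codons.
Phe: 2 codons.
Gln: 2 codons.
Ile: 3 codons.
Ala: 4 codons.
Val: 4 codons.
Glu: 2 codons.
2 × 2 × 2 × 3 × 4 × 4 × 2 = 768.

768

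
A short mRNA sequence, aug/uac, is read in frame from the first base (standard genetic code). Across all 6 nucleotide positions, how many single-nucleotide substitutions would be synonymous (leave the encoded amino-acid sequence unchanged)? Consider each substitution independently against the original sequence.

Codon 1 (AUG, Met): 0 synonymous substitutions.
Codon 2 (UAC, Tyr): 1 synonymous substitution.
Total: 0 + 1 = 1.

1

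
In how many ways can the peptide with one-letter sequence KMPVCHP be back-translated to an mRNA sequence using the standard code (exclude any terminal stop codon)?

512

Lys: 2 codons.
Met: 1 codon.
Pro: 4 codons.
Val: 4 codons.
Cys: 2 codons.
His: 2 codons.
Pro: 4 codons.
2 × 1 × 4 × 4 × 2 × 2 × 4 = 512.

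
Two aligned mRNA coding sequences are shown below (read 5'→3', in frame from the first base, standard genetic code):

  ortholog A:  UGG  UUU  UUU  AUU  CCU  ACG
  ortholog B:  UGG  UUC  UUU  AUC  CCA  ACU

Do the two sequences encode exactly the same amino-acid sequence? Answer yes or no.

yes

Codon 1: UGG Trp / UGG Trp — identical.
Codon 2: UUU Phe / UUC Phe — synonymous.
Codon 3: UUU Phe / UUU Phe — identical.
Codon 4: AUU Ile / AUC Ile — synonymous.
Codon 5: CCU Pro / CCA Pro — synonymous.
Codon 6: ACG Thr / ACU Thr — synonymous.
Nonsynonymous differences: 0 → same protein.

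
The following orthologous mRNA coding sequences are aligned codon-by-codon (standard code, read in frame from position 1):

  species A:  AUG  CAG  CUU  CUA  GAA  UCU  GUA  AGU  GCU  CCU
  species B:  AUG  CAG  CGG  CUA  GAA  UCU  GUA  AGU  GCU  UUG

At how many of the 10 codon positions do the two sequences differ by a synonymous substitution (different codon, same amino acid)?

Codon 1: AUG Met / AUG Met — identical.
Codon 2: CAG Gln / CAG Gln — identical.
Codon 3: CUU Leu / CGG Arg — nonsynonymous.
Codon 4: CUA Leu / CUA Leu — identical.
Codon 5: GAA Glu / GAA Glu — identical.
Codon 6: UCU Ser / UCU Ser — identical.
Codon 7: GUA Val / GUA Val — identical.
Codon 8: AGU Ser / AGU Ser — identical.
Codon 9: GCU Ala / GCU Ala — identical.
Codon 10: CCU Pro / UUG Leu — nonsynonymous.
Synonymous differences: 0.

0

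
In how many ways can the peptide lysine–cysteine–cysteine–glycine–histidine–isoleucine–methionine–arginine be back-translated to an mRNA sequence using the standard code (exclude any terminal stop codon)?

1152

Lys: 2 codons.
Cys: 2 codons.
Cys: 2 codons.
Gly: 4 codons.
His: 2 codons.
Ile: 3 codons.
Met: 1 codon.
Arg: 6 codons.
2 × 2 × 2 × 4 × 2 × 3 × 1 × 6 = 1152.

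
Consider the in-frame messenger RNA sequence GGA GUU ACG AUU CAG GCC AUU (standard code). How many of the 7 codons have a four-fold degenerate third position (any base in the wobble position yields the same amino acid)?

4

Codon 1 GGA (Gly): third position 4-fold.
Codon 2 GUU (Val): third position 4-fold.
Codon 3 ACG (Thr): third position 4-fold.
Codon 4 AUU (Ile): third position 3-fold.
Codon 5 CAG (Gln): third position 2-fold.
Codon 6 GCC (Ala): third position 4-fold.
Codon 7 AUU (Ile): third position 3-fold.
Four-fold degenerate third positions: 4.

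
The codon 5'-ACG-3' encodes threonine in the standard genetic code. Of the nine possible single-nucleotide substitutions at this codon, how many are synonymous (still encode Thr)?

Position 1: none → 0 synonymous.
Position 2: none → 0 synonymous.
Position 3: ACU, ACC, ACA → 3 synonymous.
Total: 0 + 0 + 3 = 3.

3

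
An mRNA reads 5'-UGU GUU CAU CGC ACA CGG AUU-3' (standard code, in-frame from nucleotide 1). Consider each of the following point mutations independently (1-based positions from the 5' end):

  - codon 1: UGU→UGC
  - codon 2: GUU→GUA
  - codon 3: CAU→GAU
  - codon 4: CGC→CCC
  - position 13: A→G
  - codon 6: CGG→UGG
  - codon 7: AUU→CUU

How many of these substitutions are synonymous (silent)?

Codon 1: UGU (Cys) → UGC (Cys) — synonymous.
Codon 2: GUU (Val) → GUA (Val) — synonymous.
Codon 3: CAU (His) → GAU (Asp) — missense.
Codon 4: CGC (Arg) → CCC (Pro) — missense.
Codon 5: ACA (Thr) → GCA (Ala) — missense.
Codon 6: CGG (Arg) → UGG (Trp) — missense.
Codon 7: AUU (Ile) → CUU (Leu) — missense.
Synonymous: 2 of 7.

2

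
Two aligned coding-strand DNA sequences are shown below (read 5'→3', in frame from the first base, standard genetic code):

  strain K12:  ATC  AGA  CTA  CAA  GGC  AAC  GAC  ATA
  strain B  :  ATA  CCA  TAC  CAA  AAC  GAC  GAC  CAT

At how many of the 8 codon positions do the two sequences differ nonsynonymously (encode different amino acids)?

Codon 1: ATC Ile / ATA Ile — synonymous.
Codon 2: AGA Arg / CCA Pro — nonsynonymous.
Codon 3: CTA Leu / TAC Tyr — nonsynonymous.
Codon 4: CAA Gln / CAA Gln — identical.
Codon 5: GGC Gly / AAC Asn — nonsynonymous.
Codon 6: AAC Asn / GAC Asp — nonsynonymous.
Codon 7: GAC Asp / GAC Asp — identical.
Codon 8: ATA Ile / CAT His — nonsynonymous.
Nonsynonymous differences: 5.

5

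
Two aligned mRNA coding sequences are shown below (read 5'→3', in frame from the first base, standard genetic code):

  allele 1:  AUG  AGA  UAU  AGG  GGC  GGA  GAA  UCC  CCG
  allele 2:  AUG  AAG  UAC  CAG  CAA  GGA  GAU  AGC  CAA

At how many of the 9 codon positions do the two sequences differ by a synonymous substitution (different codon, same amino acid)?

2

Codon 1: AUG Met / AUG Met — identical.
Codon 2: AGA Arg / AAG Lys — nonsynonymous.
Codon 3: UAU Tyr / UAC Tyr — synonymous.
Codon 4: AGG Arg / CAG Gln — nonsynonymous.
Codon 5: GGC Gly / CAA Gln — nonsynonymous.
Codon 6: GGA Gly / GGA Gly — identical.
Codon 7: GAA Glu / GAU Asp — nonsynonymous.
Codon 8: UCC Ser / AGC Ser — synonymous.
Codon 9: CCG Pro / CAA Gln — nonsynonymous.
Synonymous differences: 2.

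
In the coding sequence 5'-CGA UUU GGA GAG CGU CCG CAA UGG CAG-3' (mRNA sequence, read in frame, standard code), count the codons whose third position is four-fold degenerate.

4

Codon 1 CGA (Arg): third position 4-fold.
Codon 2 UUU (Phe): third position 2-fold.
Codon 3 GGA (Gly): third position 4-fold.
Codon 4 GAG (Glu): third position 2-fold.
Codon 5 CGU (Arg): third position 4-fold.
Codon 6 CCG (Pro): third position 4-fold.
Codon 7 CAA (Gln): third position 2-fold.
Codon 8 UGG (Trp): third position 1-fold.
Codon 9 CAG (Gln): third position 2-fold.
Four-fold degenerate third positions: 4.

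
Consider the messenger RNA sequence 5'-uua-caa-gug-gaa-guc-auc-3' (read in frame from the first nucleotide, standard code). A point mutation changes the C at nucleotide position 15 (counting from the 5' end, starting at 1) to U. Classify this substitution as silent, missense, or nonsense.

silent

Position 15 falls in codon 5: GUC → Val.
After the substitution the codon is GUU → Val.
Both encode Val, so the change is synonymous.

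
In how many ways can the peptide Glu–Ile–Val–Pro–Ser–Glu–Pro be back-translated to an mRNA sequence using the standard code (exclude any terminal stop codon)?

4608

Glu: 2 codons.
Ile: 3 codons.
Val: 4 codons.
Pro: 4 codons.
Ser: 6 codons.
Glu: 2 codons.
Pro: 4 codons.
2 × 3 × 4 × 4 × 6 × 2 × 4 = 4608.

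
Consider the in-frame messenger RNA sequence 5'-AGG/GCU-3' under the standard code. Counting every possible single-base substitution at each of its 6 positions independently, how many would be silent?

Codon 1 (AGG, Arg): 2 synonymous substitutions.
Codon 2 (GCU, Ala): 3 synonymous substitutions.
Total: 2 + 3 = 5.

5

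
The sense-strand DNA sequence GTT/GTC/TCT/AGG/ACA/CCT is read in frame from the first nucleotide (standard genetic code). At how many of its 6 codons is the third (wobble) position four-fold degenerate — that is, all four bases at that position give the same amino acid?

Codon 1 GTT (Val): third position 4-fold.
Codon 2 GTC (Val): third position 4-fold.
Codon 3 TCT (Ser): third position 4-fold.
Codon 4 AGG (Arg): third position 2-fold.
Codon 5 ACA (Thr): third position 4-fold.
Codon 6 CCT (Pro): third position 4-fold.
Four-fold degenerate third positions: 5.

5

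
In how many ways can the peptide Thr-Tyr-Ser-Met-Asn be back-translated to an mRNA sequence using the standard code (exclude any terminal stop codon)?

Thr: 4 codons.
Tyr: 2 codons.
Ser: 6 codons.
Met: 1 codon.
Asn: 2 codons.
4 × 2 × 6 × 1 × 2 = 96.

96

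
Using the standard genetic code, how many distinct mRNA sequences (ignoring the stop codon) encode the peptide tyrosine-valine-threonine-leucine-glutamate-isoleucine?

1152

Tyr: 2 codons.
Val: 4 codons.
Thr: 4 codons.
Leu: 6 codons.
Glu: 2 codons.
Ile: 3 codons.
2 × 4 × 4 × 6 × 2 × 3 = 1152.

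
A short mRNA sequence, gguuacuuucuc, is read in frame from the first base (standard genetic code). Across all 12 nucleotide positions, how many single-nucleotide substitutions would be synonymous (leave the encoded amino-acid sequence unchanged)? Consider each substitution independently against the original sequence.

8

Codon 1 (GGU, Gly): 3 synonymous substitutions.
Codon 2 (UAC, Tyr): 1 synonymous substitution.
Codon 3 (UUU, Phe): 1 synonymous substitution.
Codon 4 (CUC, Leu): 3 synonymous substitutions.
Total: 3 + 1 + 1 + 3 = 8.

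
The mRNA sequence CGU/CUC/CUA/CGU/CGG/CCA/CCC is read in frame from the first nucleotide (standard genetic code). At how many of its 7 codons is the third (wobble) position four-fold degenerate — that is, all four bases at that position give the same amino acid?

7

Codon 1 CGU (Arg): third position 4-fold.
Codon 2 CUC (Leu): third position 4-fold.
Codon 3 CUA (Leu): third position 4-fold.
Codon 4 CGU (Arg): third position 4-fold.
Codon 5 CGG (Arg): third position 4-fold.
Codon 6 CCA (Pro): third position 4-fold.
Codon 7 CCC (Pro): third position 4-fold.
Four-fold degenerate third positions: 7.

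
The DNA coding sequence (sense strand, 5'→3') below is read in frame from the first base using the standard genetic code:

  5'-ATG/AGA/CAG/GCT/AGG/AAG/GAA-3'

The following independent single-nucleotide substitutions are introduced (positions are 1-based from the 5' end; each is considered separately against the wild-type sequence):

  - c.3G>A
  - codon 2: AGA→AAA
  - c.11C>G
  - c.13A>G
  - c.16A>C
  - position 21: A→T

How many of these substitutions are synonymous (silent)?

0

Codon 1: ATG (Met) → ATA (Ile) — missense.
Codon 2: AGA (Arg) → AAA (Lys) — missense.
Codon 4: GCT (Ala) → GGT (Gly) — missense.
Codon 5: AGG (Arg) → GGG (Gly) — missense.
Codon 6: AAG (Lys) → CAG (Gln) — missense.
Codon 7: GAA (Glu) → GAT (Asp) — missense.
Synonymous: 0 of 6.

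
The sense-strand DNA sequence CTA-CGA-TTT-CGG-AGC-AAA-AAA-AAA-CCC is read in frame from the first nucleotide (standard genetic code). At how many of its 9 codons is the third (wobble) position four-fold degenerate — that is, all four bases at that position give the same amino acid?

Codon 1 CTA (Leu): third position 4-fold.
Codon 2 CGA (Arg): third position 4-fold.
Codon 3 TTT (Phe): third position 2-fold.
Codon 4 CGG (Arg): third position 4-fold.
Codon 5 AGC (Ser): third position 2-fold.
Codon 6 AAA (Lys): third position 2-fold.
Codon 7 AAA (Lys): third position 2-fold.
Codon 8 AAA (Lys): third position 2-fold.
Codon 9 CCC (Pro): third position 4-fold.
Four-fold degenerate third positions: 4.

4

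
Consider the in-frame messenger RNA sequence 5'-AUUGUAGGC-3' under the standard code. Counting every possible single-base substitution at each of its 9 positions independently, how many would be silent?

8

Codon 1 (AUU, Ile): 2 synonymous substitutions.
Codon 2 (GUA, Val): 3 synonymous substitutions.
Codon 3 (GGC, Gly): 3 synonymous substitutions.
Total: 2 + 3 + 3 = 8.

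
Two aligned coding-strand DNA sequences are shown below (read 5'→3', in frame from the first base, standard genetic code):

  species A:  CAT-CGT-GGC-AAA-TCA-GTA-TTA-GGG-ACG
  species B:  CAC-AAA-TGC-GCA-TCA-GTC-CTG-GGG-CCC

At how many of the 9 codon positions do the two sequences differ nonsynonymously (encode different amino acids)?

Codon 1: CAT His / CAC His — synonymous.
Codon 2: CGT Arg / AAA Lys — nonsynonymous.
Codon 3: GGC Gly / TGC Cys — nonsynonymous.
Codon 4: AAA Lys / GCA Ala — nonsynonymous.
Codon 5: TCA Ser / TCA Ser — identical.
Codon 6: GTA Val / GTC Val — synonymous.
Codon 7: TTA Leu / CTG Leu — synonymous.
Codon 8: GGG Gly / GGG Gly — identical.
Codon 9: ACG Thr / CCC Pro — nonsynonymous.
Nonsynonymous differences: 4.

4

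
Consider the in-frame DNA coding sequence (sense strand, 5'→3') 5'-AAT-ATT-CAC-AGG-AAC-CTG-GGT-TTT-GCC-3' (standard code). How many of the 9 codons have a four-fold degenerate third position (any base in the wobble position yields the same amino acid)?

Codon 1 AAT (Asn): third position 2-fold.
Codon 2 ATT (Ile): third position 3-fold.
Codon 3 CAC (His): third position 2-fold.
Codon 4 AGG (Arg): third position 2-fold.
Codon 5 AAC (Asn): third position 2-fold.
Codon 6 CTG (Leu): third position 4-fold.
Codon 7 GGT (Gly): third position 4-fold.
Codon 8 TTT (Phe): third position 2-fold.
Codon 9 GCC (Ala): third position 4-fold.
Four-fold degenerate third positions: 3.

3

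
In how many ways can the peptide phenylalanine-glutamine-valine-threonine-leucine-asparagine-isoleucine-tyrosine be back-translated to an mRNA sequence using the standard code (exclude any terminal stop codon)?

4608

Phe: 2 codons.
Gln: 2 codons.
Val: 4 codons.
Thr: 4 codons.
Leu: 6 codons.
Asn: 2 codons.
Ile: 3 codons.
Tyr: 2 codons.
2 × 2 × 4 × 4 × 6 × 2 × 3 × 2 = 4608.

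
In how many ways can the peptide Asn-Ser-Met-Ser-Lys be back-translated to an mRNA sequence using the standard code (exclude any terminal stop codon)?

Asn: 2 codons.
Ser: 6 codons.
Met: 1 codon.
Ser: 6 codons.
Lys: 2 codons.
2 × 6 × 1 × 6 × 2 = 144.

144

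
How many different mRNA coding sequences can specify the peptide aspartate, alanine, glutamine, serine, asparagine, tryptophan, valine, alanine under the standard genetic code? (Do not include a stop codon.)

Asp: 2 codons.
Ala: 4 codons.
Gln: 2 codons.
Ser: 6 codons.
Asn: 2 codons.
Trp: 1 codon.
Val: 4 codons.
Ala: 4 codons.
2 × 4 × 2 × 6 × 2 × 1 × 4 × 4 = 3072.

3072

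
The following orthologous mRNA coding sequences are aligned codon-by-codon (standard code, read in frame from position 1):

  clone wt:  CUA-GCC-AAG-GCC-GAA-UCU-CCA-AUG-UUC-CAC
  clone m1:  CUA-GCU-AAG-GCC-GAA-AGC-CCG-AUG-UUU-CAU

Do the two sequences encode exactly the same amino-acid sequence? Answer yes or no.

Codon 1: CUA Leu / CUA Leu — identical.
Codon 2: GCC Ala / GCU Ala — synonymous.
Codon 3: AAG Lys / AAG Lys — identical.
Codon 4: GCC Ala / GCC Ala — identical.
Codon 5: GAA Glu / GAA Glu — identical.
Codon 6: UCU Ser / AGC Ser — synonymous.
Codon 7: CCA Pro / CCG Pro — synonymous.
Codon 8: AUG Met / AUG Met — identical.
Codon 9: UUC Phe / UUU Phe — synonymous.
Codon 10: CAC His / CAU His — synonymous.
Nonsynonymous differences: 0 → same protein.

yes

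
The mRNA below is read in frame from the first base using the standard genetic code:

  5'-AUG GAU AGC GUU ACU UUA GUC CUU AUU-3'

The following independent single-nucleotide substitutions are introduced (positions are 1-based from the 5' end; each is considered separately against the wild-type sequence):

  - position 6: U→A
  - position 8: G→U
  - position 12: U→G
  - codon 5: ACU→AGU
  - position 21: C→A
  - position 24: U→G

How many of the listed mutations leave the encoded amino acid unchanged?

3

Codon 2: GAU (Asp) → GAA (Glu) — missense.
Codon 3: AGC (Ser) → AUC (Ile) — missense.
Codon 4: GUU (Val) → GUG (Val) — synonymous.
Codon 5: ACU (Thr) → AGU (Ser) — missense.
Codon 7: GUC (Val) → GUA (Val) — synonymous.
Codon 8: CUU (Leu) → CUG (Leu) — synonymous.
Synonymous: 3 of 6.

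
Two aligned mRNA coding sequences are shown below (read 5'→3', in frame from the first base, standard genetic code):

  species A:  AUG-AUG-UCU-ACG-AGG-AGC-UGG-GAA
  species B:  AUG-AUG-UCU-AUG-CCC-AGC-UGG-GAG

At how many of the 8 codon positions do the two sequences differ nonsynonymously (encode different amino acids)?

2

Codon 1: AUG Met / AUG Met — identical.
Codon 2: AUG Met / AUG Met — identical.
Codon 3: UCU Ser / UCU Ser — identical.
Codon 4: ACG Thr / AUG Met — nonsynonymous.
Codon 5: AGG Arg / CCC Pro — nonsynonymous.
Codon 6: AGC Ser / AGC Ser — identical.
Codon 7: UGG Trp / UGG Trp — identical.
Codon 8: GAA Glu / GAG Glu — synonymous.
Nonsynonymous differences: 2.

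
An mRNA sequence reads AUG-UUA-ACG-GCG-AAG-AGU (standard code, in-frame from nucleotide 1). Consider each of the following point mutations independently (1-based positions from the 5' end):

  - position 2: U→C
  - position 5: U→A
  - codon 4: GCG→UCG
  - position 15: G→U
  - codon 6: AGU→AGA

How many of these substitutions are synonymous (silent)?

0

Codon 1: AUG (Met) → ACG (Thr) — missense.
Codon 2: UUA (Leu) → UAA (Stop) — nonsense.
Codon 4: GCG (Ala) → UCG (Ser) — missense.
Codon 5: AAG (Lys) → AAU (Asn) — missense.
Codon 6: AGU (Ser) → AGA (Arg) — missense.
Synonymous: 0 of 5.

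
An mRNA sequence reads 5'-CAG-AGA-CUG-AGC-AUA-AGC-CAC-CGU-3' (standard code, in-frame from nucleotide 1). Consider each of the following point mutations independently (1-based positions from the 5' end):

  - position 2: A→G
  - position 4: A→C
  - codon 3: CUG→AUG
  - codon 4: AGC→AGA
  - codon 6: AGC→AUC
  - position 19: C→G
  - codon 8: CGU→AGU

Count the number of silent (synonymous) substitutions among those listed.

Codon 1: CAG (Gln) → CGG (Arg) — missense.
Codon 2: AGA (Arg) → CGA (Arg) — synonymous.
Codon 3: CUG (Leu) → AUG (Met) — missense.
Codon 4: AGC (Ser) → AGA (Arg) — missense.
Codon 6: AGC (Ser) → AUC (Ile) — missense.
Codon 7: CAC (His) → GAC (Asp) — missense.
Codon 8: CGU (Arg) → AGU (Ser) — missense.
Synonymous: 1 of 7.

1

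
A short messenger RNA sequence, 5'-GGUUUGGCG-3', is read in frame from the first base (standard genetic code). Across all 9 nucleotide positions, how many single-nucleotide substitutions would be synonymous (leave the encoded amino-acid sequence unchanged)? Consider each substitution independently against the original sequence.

Codon 1 (GGU, Gly): 3 synonymous substitutions.
Codon 2 (UUG, Leu): 2 synonymous substitutions.
Codon 3 (GCG, Ala): 3 synonymous substitutions.
Total: 3 + 2 + 3 = 8.

8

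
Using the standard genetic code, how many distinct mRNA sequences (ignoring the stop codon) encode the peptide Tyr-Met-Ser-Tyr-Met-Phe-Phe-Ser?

Tyr: 2 codons.
Met: 1 codon.
Ser: 6 codons.
Tyr: 2 codons.
Met: 1 codon.
Phe: 2 codons.
Phe: 2 codons.
Ser: 6 codons.
2 × 1 × 6 × 2 × 1 × 2 × 2 × 6 = 576.

576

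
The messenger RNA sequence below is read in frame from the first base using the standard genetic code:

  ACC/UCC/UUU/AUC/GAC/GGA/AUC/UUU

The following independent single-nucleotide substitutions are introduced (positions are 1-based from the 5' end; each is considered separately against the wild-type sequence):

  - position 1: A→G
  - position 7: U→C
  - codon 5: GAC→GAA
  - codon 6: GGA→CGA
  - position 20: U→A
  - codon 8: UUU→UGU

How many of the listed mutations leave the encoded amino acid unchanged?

0

Codon 1: ACC (Thr) → GCC (Ala) — missense.
Codon 3: UUU (Phe) → CUU (Leu) — missense.
Codon 5: GAC (Asp) → GAA (Glu) — missense.
Codon 6: GGA (Gly) → CGA (Arg) — missense.
Codon 7: AUC (Ile) → AAC (Asn) — missense.
Codon 8: UUU (Phe) → UGU (Cys) — missense.
Synonymous: 0 of 6.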